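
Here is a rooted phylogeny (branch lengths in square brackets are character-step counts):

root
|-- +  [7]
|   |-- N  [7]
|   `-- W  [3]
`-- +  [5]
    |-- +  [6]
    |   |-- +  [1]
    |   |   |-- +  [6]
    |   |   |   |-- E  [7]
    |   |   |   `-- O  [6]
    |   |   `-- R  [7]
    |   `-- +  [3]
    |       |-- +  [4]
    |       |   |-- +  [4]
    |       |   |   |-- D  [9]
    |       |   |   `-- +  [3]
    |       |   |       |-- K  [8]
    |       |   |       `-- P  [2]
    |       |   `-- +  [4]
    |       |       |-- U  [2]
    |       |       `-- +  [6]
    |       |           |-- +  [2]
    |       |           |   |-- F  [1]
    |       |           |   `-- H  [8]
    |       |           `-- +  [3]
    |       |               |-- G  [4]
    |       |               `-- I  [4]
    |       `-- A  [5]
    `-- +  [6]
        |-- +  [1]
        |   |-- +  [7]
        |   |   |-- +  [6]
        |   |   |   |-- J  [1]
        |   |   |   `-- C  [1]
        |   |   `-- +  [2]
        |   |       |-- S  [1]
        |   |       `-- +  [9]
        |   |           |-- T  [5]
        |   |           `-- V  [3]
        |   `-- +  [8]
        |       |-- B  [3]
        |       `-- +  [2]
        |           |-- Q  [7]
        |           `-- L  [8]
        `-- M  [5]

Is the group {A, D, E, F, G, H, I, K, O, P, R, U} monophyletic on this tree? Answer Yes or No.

The most recent common ancestor of these taxa subtends (((E,O),R),(((D,(K,P)),(U,((F,H),(G,I)))),A)).
That clade has exactly 12 tips — every listed taxon and nothing else — so the group is monophyletic.

Yes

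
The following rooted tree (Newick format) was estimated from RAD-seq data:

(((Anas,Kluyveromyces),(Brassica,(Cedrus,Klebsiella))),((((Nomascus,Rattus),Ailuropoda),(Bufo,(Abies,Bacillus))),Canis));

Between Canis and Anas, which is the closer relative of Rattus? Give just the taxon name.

The MRCA of Rattus and Canis subtends ((((Nomascus,Rattus),Ailuropoda),(Bufo,(Abies,Bacillus))),Canis) (7 taxa).
The MRCA of Rattus and Anas is the root, subtending the entire tree (12 taxa).
The first is nested inside the second, so Rattus shares a more recent common ancestor with Canis.

Canis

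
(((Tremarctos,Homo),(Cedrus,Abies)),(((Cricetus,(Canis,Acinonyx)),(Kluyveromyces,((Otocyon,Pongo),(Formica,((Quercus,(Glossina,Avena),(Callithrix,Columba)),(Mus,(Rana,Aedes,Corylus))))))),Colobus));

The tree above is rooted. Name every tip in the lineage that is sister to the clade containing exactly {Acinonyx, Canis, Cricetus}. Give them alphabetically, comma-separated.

Aedes, Avena, Callithrix, Columba, Corylus, Formica, Glossina, Kluyveromyces, Mus, Otocyon, Pongo, Quercus, Rana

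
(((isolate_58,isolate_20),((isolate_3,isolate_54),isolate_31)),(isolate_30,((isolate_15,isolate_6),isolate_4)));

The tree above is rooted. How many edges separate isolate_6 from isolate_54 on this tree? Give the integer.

8

The MRCA of isolate_6 and isolate_54 is the root of the tree.
From isolate_6 up to that node: 4 branches. From isolate_54 up to the same node: 4 branches. Total: 4 + 4 = 8.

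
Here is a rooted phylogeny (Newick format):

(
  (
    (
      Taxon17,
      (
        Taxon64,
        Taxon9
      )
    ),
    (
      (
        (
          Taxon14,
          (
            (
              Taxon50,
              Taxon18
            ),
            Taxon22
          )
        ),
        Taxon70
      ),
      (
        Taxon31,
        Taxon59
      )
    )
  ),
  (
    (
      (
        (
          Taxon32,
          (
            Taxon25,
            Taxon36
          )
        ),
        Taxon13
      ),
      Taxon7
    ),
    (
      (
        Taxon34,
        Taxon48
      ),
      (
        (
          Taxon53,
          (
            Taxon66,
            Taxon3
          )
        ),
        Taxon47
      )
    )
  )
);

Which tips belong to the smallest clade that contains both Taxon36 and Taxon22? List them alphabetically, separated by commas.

Taxon13, Taxon14, Taxon17, Taxon18, Taxon22, Taxon25, Taxon3, Taxon31, Taxon32, Taxon34, Taxon36, Taxon47, Taxon48, Taxon50, Taxon53, Taxon59, Taxon64, Taxon66, Taxon7, Taxon70, Taxon9

Tracing Taxon36: it sits inside (Taxon25,Taxon36).
Tracing Taxon22: it sits inside ((Taxon50,Taxon18),Taxon22).
The smallest clade enclosing both is the whole tree (their MRCA is the root), so the answer is all 21 tips in alphabetical order.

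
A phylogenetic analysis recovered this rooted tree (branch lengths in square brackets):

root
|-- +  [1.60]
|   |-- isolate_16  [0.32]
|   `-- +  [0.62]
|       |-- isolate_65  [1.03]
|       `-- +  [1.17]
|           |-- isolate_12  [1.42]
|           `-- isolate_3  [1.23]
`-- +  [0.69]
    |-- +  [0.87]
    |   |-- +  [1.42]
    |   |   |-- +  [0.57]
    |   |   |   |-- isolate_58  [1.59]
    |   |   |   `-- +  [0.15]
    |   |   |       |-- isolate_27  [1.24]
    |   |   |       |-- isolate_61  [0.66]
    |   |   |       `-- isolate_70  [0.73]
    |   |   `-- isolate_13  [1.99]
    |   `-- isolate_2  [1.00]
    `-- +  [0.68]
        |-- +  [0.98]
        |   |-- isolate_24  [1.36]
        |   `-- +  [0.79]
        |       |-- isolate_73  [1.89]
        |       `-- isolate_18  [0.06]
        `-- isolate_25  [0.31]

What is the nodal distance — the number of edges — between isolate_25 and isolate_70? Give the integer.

7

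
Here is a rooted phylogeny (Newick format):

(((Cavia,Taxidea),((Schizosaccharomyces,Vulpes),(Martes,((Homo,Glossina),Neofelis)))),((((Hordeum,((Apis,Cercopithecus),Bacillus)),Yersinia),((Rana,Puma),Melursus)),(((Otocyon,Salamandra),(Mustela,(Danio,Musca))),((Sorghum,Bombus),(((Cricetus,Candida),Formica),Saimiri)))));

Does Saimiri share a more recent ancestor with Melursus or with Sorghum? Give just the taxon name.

Sorghum

The MRCA of Saimiri and Sorghum subtends ((Sorghum,Bombus),(((Cricetus,Candida),Formica),Saimiri)) (6 taxa).
The MRCA of Saimiri and Melursus subtends ((((Hordeum,((Apis,Cercopithecus),Bacillus)),Yersinia),((Rana,Puma),Melursus)),(((Otocyon,Salamandra),(Mustela,(Danio,Musca))),((Sorghum,Bombus),(((Cricetus,Candida),Formica),Saimiri)))) (19 taxa).
The first is nested inside the second, so Saimiri shares a more recent common ancestor with Sorghum.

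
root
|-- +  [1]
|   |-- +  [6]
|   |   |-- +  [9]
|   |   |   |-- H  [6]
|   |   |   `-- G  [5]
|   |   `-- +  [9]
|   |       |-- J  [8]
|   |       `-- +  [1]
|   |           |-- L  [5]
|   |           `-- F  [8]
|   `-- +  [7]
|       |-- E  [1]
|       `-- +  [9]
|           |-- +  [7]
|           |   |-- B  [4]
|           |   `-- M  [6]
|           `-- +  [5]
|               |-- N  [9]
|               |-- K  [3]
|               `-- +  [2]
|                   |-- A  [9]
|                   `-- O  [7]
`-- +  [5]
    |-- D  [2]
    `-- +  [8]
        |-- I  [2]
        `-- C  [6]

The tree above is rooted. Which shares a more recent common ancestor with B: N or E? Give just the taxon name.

The MRCA of B and N subtends ((B,M),(N,K,(A,O))) (6 taxa).
The MRCA of B and E subtends (E,((B,M),(N,K,(A,O)))) (7 taxa).
The first is nested inside the second, so B shares a more recent common ancestor with N.

N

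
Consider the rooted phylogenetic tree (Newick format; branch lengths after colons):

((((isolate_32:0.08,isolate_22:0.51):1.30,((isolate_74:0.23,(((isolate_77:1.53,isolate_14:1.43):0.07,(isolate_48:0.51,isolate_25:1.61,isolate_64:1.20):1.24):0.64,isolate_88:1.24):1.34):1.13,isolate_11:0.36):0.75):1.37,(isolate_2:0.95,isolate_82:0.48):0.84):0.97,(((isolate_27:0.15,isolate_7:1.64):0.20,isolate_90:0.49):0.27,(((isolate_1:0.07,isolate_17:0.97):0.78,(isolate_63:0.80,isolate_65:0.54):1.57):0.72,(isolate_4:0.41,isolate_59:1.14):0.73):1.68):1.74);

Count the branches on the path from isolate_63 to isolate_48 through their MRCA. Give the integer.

The MRCA of isolate_63 and isolate_48 is the root of the tree.
From isolate_63 up to that node: 5 branches. From isolate_48 up to the same node: 8 branches. Total: 5 + 8 = 13.

13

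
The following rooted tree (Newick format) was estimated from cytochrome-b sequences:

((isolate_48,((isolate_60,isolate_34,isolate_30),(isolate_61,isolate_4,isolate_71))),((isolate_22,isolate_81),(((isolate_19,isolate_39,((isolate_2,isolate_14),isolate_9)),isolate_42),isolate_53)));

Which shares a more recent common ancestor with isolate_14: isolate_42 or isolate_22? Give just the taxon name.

The MRCA of isolate_14 and isolate_42 subtends ((isolate_19,isolate_39,((isolate_2,isolate_14),isolate_9)),isolate_42) (6 taxa).
The MRCA of isolate_14 and isolate_22 subtends ((isolate_22,isolate_81),(((isolate_19,isolate_39,((isolate_2,isolate_14),isolate_9)),isolate_42),isolate_53)) (9 taxa).
The first is nested inside the second, so isolate_14 shares a more recent common ancestor with isolate_42.

isolate_42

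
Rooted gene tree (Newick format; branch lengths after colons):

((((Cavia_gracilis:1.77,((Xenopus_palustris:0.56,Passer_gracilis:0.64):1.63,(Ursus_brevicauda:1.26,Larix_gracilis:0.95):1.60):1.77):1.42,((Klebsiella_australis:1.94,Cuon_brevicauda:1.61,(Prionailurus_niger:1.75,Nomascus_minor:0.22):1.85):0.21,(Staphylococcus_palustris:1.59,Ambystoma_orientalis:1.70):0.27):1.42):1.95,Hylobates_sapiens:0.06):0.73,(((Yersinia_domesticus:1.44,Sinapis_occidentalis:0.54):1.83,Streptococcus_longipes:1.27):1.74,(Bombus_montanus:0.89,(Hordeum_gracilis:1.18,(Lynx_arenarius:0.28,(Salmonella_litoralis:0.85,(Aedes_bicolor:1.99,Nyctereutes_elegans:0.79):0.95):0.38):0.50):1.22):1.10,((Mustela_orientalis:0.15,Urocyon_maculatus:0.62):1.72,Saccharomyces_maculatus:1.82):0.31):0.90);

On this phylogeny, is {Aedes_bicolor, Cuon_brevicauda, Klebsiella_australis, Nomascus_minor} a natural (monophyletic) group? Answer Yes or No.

No

The MRCA of the listed taxa is the root, so the smallest clade containing them is the whole tree.
That clade also contains Ambystoma_orientalis, Bombus_montanus, Cavia_gracilis, Hordeum_gracilis, Hylobates_sapiens, Larix_gracilis, Lynx_arenarius, Mustela_orientalis, Nyctereutes_elegans, Passer_gracilis, Prionailurus_niger, Saccharomyces_maculatus, Salmonella_litoralis, Sinapis_occidentalis, Staphylococcus_palustris, Streptococcus_longipes, Urocyon_maculatus, Ursus_brevicauda, Xenopus_palustris, Yersinia_domesticus, which are not in the proposed group, so the group is not monophyletic.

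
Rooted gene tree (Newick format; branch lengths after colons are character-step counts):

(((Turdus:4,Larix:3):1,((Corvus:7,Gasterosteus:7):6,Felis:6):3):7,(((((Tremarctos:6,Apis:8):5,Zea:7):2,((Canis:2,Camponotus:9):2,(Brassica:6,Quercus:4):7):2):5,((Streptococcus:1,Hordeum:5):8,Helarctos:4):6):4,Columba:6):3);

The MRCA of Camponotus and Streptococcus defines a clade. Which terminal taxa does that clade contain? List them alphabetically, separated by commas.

Tracing Camponotus: it sits inside (Canis,Camponotus).
Tracing Streptococcus: it sits inside (Streptococcus,Hordeum).
The smallest clade enclosing both is ((((Tremarctos,Apis),Zea),((Canis,Camponotus),(Brassica,Quercus))),((Streptococcus,Hordeum),Helarctos)); the answer is its 10 terminal taxa in alphabetical order.

Apis, Brassica, Camponotus, Canis, Helarctos, Hordeum, Quercus, Streptococcus, Tremarctos, Zea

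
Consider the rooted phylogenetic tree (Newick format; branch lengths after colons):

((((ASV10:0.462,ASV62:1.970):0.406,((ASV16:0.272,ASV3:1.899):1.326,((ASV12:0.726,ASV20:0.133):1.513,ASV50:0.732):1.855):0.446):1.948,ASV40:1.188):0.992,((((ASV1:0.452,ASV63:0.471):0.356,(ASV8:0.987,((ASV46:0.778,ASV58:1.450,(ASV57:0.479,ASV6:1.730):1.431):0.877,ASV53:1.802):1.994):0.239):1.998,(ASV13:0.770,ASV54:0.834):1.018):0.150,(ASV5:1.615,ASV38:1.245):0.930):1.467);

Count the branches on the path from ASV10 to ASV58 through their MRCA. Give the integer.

The MRCA of ASV10 and ASV58 is the root of the tree.
From ASV10 up to that node: 4 branches. From ASV58 up to the same node: 7 branches. Total: 4 + 7 = 11.

11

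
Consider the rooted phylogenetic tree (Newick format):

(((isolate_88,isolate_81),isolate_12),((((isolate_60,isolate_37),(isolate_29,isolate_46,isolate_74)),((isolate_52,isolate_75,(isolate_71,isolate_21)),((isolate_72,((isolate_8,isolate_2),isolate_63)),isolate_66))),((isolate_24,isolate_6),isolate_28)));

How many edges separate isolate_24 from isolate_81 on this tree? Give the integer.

7

The MRCA of isolate_24 and isolate_81 is the root of the tree.
From isolate_24 up to that node: 4 branches. From isolate_81 up to the same node: 3 branches. Total: 4 + 3 = 7.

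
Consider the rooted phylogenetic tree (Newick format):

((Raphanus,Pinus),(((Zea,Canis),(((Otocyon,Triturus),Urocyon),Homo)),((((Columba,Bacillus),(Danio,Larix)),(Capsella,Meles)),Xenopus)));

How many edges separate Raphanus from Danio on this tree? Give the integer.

8

The MRCA of Raphanus and Danio is the root of the tree.
From Raphanus up to that node: 2 branches. From Danio up to the same node: 6 branches. Total: 2 + 6 = 8.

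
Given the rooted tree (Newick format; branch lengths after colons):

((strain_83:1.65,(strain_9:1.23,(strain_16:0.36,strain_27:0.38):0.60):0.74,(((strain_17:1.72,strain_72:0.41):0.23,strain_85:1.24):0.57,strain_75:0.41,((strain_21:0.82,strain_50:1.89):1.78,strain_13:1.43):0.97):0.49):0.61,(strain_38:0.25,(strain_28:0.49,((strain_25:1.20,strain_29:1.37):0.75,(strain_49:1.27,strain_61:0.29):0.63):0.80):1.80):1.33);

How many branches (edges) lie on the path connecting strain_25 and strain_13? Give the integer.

The MRCA of strain_25 and strain_13 is the root of the tree.
From strain_25 up to that node: 5 branches. From strain_13 up to the same node: 4 branches. Total: 5 + 4 = 9.

9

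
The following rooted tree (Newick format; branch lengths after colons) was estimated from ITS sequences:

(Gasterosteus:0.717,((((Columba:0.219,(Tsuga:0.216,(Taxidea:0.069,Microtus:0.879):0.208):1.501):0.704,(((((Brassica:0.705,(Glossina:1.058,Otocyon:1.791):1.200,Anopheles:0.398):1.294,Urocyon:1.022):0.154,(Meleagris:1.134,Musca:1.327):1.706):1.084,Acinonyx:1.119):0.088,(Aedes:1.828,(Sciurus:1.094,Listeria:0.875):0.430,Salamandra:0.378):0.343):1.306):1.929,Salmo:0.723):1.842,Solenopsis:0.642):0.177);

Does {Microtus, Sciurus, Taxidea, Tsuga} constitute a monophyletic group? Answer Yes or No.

No

The MRCA of the listed taxa subtends ((Columba,(Tsuga,(Taxidea,Microtus))),(((((Brassica,(Glossina,Otocyon),Anopheles),Urocyon),(Meleagris,Musca)),Acinonyx),(Aedes,(Sciurus,Listeria),Salamandra))).
That clade also contains Acinonyx, Aedes, Anopheles, Brassica, Columba, Glossina, Listeria, Meleagris, Musca, Otocyon, Salamandra, Urocyon, which are not in the proposed group, so the group is not monophyletic.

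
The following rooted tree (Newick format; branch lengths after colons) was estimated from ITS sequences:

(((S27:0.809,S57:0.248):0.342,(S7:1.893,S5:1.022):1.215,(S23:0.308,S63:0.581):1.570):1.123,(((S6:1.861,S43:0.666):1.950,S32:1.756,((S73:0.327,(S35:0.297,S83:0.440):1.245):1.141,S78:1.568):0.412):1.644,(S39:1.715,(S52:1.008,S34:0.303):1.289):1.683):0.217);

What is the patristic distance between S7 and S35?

9.187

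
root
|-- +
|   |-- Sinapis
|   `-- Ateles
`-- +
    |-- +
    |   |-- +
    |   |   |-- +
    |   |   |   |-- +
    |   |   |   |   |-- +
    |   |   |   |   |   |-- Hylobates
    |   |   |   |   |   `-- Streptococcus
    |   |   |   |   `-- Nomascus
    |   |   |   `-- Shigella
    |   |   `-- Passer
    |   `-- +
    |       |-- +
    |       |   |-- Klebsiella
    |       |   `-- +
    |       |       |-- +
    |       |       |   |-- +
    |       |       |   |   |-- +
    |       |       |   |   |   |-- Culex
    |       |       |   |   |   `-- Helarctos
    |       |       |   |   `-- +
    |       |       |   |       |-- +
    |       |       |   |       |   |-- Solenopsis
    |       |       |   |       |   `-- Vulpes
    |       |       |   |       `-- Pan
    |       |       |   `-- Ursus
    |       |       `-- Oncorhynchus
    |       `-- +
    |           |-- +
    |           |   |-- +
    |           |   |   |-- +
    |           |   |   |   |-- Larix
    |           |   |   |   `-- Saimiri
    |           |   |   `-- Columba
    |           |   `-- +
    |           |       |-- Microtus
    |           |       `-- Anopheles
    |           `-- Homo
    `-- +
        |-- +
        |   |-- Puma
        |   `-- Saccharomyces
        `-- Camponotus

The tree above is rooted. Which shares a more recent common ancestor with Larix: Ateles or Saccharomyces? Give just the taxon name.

The MRCA of Larix and Saccharomyces subtends ((((((Hylobates,Streptococcus),Nomascus),Shigella),Passer),((Klebsiella,((((Culex,Helarctos),((Solenopsis,Vulpes),Pan)),Ursus),Oncorhynchus)),((((Larix,Saimiri),Columba),(Microtus,Anopheles)),Homo))),((Puma,Saccharomyces),Camponotus)) (22 taxa).
The MRCA of Larix and Ateles is the root, subtending the entire tree (24 taxa).
The first is nested inside the second, so Larix shares a more recent common ancestor with Saccharomyces.

Saccharomyces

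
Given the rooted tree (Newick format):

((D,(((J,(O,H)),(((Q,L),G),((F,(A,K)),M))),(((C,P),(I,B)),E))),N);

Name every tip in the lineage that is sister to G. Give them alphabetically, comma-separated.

L, Q

G attaches to the tree at the node subtending ((Q,L),G).
The other lineage descending from that same node — the sister group — is (Q,L); its 2 tips in alphabetical order are the answer.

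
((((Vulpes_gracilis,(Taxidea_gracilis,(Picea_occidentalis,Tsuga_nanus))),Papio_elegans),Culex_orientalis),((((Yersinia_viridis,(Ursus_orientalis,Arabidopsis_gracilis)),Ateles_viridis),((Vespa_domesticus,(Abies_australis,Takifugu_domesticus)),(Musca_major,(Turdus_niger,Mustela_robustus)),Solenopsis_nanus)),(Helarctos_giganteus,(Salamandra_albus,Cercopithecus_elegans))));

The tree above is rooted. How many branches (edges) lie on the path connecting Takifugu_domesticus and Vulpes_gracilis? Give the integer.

10

The MRCA of Takifugu_domesticus and Vulpes_gracilis is the root of the tree.
From Takifugu_domesticus up to that node: 6 branches. From Vulpes_gracilis up to the same node: 4 branches. Total: 6 + 4 = 10.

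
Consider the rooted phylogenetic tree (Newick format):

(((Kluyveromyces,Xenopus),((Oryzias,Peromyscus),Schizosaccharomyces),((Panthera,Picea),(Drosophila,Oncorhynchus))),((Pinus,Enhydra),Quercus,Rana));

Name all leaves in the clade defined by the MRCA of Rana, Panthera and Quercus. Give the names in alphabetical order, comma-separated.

Tracing Rana: it sits inside ((Pinus,Enhydra),Quercus,Rana).
Tracing Panthera: it sits inside (Panthera,Picea).
Tracing Quercus: it sits inside ((Pinus,Enhydra),Quercus,Rana).
The smallest clade enclosing all 3 is the whole tree (their MRCA is the root), so the answer is all 13 tips in alphabetical order.

Drosophila, Enhydra, Kluyveromyces, Oncorhynchus, Oryzias, Panthera, Peromyscus, Picea, Pinus, Quercus, Rana, Schizosaccharomyces, Xenopus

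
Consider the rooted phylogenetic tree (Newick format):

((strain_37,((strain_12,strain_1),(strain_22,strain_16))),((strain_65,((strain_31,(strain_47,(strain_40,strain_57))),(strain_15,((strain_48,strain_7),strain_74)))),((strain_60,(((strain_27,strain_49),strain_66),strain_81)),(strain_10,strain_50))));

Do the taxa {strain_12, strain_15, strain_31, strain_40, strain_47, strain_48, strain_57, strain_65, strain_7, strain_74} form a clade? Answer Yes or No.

The MRCA of the listed taxa is the root, so the smallest clade containing them is the whole tree.
That clade also contains strain_1, strain_10, strain_16, strain_22, strain_27, strain_37, strain_49, strain_50, strain_60, strain_66, strain_81, which are not in the proposed group, so the group is not monophyletic.

No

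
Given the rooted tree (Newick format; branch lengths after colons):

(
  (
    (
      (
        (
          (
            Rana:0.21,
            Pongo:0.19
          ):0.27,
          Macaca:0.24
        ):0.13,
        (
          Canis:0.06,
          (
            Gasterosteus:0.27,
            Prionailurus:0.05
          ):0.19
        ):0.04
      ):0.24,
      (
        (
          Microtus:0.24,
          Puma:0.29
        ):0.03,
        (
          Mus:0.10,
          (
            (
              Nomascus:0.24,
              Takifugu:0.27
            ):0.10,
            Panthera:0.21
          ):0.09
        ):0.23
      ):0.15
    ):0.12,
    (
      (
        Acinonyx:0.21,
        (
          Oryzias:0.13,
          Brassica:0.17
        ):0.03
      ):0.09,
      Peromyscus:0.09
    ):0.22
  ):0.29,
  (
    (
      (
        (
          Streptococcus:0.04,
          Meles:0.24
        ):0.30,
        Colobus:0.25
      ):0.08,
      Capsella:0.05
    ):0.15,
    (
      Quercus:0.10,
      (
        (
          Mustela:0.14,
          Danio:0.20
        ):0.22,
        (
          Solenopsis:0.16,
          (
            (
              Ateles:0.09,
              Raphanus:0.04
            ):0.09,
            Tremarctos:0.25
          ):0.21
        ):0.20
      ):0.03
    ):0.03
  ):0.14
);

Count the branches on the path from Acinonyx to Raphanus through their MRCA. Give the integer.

11

The MRCA of Acinonyx and Raphanus is the root of the tree.
From Acinonyx up to that node: 4 branches. From Raphanus up to the same node: 7 branches. Total: 4 + 7 = 11.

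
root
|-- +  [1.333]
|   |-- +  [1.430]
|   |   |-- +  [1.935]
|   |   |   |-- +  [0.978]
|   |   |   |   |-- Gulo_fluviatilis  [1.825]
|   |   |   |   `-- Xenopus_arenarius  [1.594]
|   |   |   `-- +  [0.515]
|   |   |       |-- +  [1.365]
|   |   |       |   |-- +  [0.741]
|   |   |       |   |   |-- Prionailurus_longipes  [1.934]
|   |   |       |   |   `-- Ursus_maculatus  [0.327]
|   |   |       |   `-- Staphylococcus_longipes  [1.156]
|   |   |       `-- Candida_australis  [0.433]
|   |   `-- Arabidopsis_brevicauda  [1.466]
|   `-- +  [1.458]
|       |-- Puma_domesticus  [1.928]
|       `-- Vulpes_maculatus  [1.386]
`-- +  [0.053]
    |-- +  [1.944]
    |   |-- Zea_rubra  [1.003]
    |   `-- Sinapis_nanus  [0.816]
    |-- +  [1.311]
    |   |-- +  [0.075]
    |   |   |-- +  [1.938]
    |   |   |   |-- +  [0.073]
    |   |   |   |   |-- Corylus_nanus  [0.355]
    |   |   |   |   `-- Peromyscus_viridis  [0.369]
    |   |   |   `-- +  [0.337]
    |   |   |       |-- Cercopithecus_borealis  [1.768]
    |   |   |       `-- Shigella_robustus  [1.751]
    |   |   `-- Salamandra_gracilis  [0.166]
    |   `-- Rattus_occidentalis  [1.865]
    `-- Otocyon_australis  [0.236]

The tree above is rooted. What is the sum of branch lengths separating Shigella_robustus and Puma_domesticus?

The path runs Shigella_robustus → … → MRCA → … → Puma_domesticus; the MRCA is the root of the tree.
Branch lengths along that path: 1.751 + 0.337 + 1.938 + 0.075 + 1.311 + 0.053 + 1.333 + 1.458 + 1.928 = 10.184.

10.184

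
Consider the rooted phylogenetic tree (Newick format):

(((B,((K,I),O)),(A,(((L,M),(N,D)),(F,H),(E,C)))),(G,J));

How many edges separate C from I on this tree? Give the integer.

8

The MRCA of C and I is the node subtending ((B,((K,I),O)),(A,(((L,M),(N,D)),(F,H),(E,C)))).
From C up to that node: 4 branches. From I up to the same node: 4 branches. Total: 4 + 4 = 8.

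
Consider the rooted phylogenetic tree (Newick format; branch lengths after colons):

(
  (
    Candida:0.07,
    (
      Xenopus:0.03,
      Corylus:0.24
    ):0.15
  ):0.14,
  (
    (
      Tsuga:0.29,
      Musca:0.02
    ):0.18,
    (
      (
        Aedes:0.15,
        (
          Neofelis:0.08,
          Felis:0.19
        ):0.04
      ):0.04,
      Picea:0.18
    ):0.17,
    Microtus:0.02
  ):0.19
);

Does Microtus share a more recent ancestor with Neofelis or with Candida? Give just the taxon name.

Neofelis

The MRCA of Microtus and Neofelis subtends ((Tsuga,Musca),((Aedes,(Neofelis,Felis)),Picea),Microtus) (7 taxa).
The MRCA of Microtus and Candida is the root, subtending the entire tree (10 taxa).
The first is nested inside the second, so Microtus shares a more recent common ancestor with Neofelis.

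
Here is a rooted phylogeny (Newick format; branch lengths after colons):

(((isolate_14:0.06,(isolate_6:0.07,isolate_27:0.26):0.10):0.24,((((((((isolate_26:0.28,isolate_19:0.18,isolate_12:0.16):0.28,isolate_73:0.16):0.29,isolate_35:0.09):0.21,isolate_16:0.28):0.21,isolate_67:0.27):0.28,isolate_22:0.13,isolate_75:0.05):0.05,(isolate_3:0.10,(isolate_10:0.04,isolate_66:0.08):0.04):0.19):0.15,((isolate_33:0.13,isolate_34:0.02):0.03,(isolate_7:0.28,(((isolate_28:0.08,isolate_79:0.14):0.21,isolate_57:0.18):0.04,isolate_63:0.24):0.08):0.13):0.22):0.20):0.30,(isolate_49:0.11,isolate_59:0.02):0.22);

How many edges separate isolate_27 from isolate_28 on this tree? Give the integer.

10

The MRCA of isolate_27 and isolate_28 is the node subtending ((isolate_14,(isolate_6,isolate_27)),((((((((isolate_26,isolate_19,isolate_12),isolate_73),isolate_35),isolate_16),isolate_67),isolate_22,isolate_75),(isolate_3,(isolate_10,isolate_66))),((isolate_33,isolate_34),(isolate_7,(((isolate_28,isolate_79),isolate_57),isolate_63))))).
From isolate_27 up to that node: 3 branches. From isolate_28 up to the same node: 7 branches. Total: 3 + 7 = 10.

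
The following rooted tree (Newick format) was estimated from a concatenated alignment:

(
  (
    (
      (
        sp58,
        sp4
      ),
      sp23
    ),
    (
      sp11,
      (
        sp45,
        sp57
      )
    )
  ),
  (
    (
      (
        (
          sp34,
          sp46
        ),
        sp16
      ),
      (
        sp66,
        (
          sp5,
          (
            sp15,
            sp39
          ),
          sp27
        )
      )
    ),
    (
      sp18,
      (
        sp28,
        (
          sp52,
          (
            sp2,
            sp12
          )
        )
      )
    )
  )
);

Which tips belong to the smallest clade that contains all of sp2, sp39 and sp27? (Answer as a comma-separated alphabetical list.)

Tracing sp2: it sits inside (sp2,sp12).
Tracing sp39: it sits inside (sp15,sp39).
Tracing sp27: it sits inside (sp5,(sp15,sp39),sp27).
The smallest clade enclosing all 3 is ((((sp34,sp46),sp16),(sp66,(sp5,(sp15,sp39),sp27))),(sp18,(sp28,(sp52,(sp2,sp12))))); the answer is its 13 terminal taxa in alphabetical order.

sp12, sp15, sp16, sp18, sp2, sp27, sp28, sp34, sp39, sp46, sp5, sp52, sp66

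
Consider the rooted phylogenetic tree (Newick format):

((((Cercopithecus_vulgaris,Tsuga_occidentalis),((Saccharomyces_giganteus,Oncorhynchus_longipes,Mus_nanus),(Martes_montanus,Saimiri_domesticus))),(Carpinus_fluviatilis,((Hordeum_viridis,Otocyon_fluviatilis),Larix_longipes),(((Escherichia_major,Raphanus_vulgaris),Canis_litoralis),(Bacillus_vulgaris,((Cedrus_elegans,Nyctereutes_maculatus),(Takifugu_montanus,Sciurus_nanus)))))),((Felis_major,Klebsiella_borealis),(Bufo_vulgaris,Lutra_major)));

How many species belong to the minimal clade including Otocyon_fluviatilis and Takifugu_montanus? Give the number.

The MRCA of Otocyon_fluviatilis and Takifugu_montanus is the node subtending (Carpinus_fluviatilis,((Hordeum_viridis,Otocyon_fluviatilis),Larix_longipes),(((Escherichia_major,Raphanus_vulgaris),Canis_litoralis),(Bacillus_vulgaris,((Cedrus_elegans,Nyctereutes_maculatus),(Takifugu_montanus,Sciurus_nanus))))).
That clade contains 12 terminal taxa: Bacillus_vulgaris, Canis_litoralis, Carpinus_fluviatilis, Cedrus_elegans, Escherichia_major, Hordeum_viridis, Larix_longipes, Nyctereutes_maculatus, Otocyon_fluviatilis, Raphanus_vulgaris, Sciurus_nanus, Takifugu_montanus.

12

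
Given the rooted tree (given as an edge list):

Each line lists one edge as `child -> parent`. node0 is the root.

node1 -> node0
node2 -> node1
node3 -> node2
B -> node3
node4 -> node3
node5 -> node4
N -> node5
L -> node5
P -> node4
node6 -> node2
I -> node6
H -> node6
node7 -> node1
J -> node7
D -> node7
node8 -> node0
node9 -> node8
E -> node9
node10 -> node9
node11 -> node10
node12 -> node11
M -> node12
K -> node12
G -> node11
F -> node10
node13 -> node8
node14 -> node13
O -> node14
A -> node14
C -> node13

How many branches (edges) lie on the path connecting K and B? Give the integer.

10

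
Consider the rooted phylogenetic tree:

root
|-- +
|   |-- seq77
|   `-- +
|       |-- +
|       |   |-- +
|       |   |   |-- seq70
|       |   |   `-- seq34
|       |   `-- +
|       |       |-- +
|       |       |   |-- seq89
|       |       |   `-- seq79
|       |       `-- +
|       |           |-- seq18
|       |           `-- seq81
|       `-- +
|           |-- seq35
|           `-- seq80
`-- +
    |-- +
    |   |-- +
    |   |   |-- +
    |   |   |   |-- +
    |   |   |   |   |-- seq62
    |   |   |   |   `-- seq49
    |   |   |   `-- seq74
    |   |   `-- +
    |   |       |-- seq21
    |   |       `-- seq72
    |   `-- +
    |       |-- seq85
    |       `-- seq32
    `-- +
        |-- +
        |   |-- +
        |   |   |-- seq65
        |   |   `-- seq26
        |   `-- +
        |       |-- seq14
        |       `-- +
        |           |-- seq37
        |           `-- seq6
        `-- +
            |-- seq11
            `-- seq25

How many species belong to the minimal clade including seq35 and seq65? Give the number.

23

The MRCA of seq35 and seq65 is the root, so the clade is the entire tree.
That clade contains 23 terminal taxa: seq11, seq14, seq18, seq21, seq25, seq26, seq32, seq34, seq35, seq37, seq49, seq6, seq62, seq65, seq70, seq72, seq74, seq77, seq79, seq80, seq81, seq85, seq89.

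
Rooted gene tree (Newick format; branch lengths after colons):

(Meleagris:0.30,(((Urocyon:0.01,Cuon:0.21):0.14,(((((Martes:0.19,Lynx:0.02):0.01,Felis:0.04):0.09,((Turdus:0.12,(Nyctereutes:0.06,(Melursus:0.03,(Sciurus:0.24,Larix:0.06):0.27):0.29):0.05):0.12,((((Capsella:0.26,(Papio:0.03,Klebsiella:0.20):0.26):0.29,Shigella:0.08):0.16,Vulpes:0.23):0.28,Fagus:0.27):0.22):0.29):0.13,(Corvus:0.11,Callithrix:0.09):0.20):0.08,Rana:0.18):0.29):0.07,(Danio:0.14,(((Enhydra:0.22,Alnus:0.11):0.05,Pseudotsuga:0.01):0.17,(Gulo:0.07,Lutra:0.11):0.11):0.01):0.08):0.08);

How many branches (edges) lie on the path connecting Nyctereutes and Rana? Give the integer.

7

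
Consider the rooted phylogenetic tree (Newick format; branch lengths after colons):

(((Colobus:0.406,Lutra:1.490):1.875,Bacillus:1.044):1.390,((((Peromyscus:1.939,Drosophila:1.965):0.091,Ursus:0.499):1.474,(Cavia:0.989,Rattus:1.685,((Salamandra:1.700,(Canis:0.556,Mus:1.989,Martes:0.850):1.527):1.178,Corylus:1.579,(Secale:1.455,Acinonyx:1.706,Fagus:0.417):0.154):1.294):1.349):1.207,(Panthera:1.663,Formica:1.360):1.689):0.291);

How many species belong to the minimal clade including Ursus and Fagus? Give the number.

The MRCA of Ursus and Fagus is the node subtending (((Peromyscus,Drosophila),Ursus),(Cavia,Rattus,((Salamandra,(Canis,Mus,Martes)),Corylus,(Secale,Acinonyx,Fagus)))).
That clade contains 13 terminal taxa: Acinonyx, Canis, Cavia, Corylus, Drosophila, Fagus, Martes, Mus, Peromyscus, Rattus, Salamandra, Secale, Ursus.

13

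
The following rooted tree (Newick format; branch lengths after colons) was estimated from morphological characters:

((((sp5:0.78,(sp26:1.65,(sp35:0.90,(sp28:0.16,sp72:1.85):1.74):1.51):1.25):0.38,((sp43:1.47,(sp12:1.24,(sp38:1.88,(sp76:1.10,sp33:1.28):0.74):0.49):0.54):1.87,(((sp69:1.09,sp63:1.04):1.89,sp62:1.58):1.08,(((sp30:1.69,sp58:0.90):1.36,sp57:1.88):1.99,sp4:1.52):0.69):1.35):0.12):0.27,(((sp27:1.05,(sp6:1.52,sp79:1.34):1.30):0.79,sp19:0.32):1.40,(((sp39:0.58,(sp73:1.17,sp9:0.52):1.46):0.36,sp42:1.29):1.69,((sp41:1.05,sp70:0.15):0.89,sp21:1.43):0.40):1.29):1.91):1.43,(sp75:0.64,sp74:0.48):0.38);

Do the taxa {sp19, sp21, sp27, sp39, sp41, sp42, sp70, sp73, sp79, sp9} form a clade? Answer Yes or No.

No

The MRCA of the listed taxa subtends (((sp27,(sp6,sp79)),sp19),(((sp39,(sp73,sp9)),sp42),((sp41,sp70),sp21))).
That clade also contains sp6, which is not in the proposed group, so the group is not monophyletic.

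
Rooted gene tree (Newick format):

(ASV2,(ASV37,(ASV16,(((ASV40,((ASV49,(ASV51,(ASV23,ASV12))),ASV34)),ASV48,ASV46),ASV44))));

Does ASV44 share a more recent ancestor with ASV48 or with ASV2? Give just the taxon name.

The MRCA of ASV44 and ASV48 subtends (((ASV40,((ASV49,(ASV51,(ASV23,ASV12))),ASV34)),ASV48,ASV46),ASV44) (9 taxa).
The MRCA of ASV44 and ASV2 is the root, subtending the entire tree (12 taxa).
The first is nested inside the second, so ASV44 shares a more recent common ancestor with ASV48.

ASV48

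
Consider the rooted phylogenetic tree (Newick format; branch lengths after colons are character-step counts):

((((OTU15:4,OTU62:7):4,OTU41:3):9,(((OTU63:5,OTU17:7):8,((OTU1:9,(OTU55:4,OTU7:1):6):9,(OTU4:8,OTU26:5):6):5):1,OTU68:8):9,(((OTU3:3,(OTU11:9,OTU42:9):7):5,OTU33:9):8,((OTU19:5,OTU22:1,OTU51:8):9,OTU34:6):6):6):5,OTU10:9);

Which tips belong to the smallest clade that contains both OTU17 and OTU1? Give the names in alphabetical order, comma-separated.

OTU1, OTU17, OTU26, OTU4, OTU55, OTU63, OTU7

Tracing OTU17: it sits inside (OTU63,OTU17).
Tracing OTU1: it sits inside (OTU1,(OTU55,OTU7)).
The smallest clade enclosing both is ((OTU63,OTU17),((OTU1,(OTU55,OTU7)),(OTU4,OTU26))); the answer is its 7 terminal taxa in alphabetical order.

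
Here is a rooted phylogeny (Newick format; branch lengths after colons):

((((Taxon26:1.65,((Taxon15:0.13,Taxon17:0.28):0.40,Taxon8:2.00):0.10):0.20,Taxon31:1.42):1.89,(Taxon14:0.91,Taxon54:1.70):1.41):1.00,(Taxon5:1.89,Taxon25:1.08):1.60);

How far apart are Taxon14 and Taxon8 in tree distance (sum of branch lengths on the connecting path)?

6.51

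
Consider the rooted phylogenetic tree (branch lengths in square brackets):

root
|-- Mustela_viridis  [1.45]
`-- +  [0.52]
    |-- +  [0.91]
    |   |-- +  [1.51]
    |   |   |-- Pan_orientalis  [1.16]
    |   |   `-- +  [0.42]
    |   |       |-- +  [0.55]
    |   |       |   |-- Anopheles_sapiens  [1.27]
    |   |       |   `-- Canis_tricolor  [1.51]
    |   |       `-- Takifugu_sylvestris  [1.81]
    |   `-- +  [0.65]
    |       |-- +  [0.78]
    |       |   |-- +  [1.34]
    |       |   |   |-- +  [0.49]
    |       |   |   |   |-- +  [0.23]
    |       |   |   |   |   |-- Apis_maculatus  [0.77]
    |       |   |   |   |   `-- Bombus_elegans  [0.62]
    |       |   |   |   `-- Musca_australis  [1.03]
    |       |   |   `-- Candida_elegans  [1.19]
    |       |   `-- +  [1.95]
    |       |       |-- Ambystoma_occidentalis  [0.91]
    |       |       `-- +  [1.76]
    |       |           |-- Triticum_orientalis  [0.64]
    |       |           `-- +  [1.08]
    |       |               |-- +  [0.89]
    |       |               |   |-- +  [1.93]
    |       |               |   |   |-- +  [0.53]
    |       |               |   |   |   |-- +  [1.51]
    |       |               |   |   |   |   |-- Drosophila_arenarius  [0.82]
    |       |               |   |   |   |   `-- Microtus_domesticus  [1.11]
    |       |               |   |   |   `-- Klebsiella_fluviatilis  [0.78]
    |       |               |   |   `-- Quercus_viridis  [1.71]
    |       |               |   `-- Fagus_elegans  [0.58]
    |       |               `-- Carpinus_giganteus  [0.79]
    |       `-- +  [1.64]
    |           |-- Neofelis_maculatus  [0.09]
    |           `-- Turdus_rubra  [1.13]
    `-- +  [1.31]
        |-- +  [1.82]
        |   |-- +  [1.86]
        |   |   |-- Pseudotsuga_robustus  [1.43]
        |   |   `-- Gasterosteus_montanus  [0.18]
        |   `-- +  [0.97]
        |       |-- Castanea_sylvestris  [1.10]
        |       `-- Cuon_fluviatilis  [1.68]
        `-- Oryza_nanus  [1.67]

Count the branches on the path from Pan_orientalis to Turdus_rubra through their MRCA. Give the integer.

5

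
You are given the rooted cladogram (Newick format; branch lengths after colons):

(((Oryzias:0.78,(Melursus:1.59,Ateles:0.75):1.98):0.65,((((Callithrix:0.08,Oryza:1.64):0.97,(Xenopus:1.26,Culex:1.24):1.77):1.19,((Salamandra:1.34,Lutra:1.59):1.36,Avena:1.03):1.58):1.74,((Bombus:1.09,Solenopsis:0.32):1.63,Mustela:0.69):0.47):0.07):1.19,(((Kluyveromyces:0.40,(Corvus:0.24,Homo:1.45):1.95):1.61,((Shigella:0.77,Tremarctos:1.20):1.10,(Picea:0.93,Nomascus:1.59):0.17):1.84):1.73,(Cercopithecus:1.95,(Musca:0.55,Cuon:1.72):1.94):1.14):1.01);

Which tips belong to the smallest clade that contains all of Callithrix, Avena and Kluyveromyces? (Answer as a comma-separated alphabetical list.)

Ateles, Avena, Bombus, Callithrix, Cercopithecus, Corvus, Culex, Cuon, Homo, Kluyveromyces, Lutra, Melursus, Musca, Mustela, Nomascus, Oryza, Oryzias, Picea, Salamandra, Shigella, Solenopsis, Tremarctos, Xenopus

Tracing Callithrix: it sits inside (Callithrix,Oryza).
Tracing Avena: it sits inside ((Salamandra,Lutra),Avena).
Tracing Kluyveromyces: it sits inside (Kluyveromyces,(Corvus,Homo)).
The smallest clade enclosing all 3 is the whole tree (their MRCA is the root), so the answer is all 23 tips in alphabetical order.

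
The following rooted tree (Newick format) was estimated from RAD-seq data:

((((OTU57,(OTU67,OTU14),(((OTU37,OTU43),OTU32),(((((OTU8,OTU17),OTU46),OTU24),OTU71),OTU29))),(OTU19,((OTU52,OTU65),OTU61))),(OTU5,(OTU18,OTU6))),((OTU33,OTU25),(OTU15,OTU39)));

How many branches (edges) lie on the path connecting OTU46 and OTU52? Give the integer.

11

The MRCA of OTU46 and OTU52 is the node subtending ((OTU57,(OTU67,OTU14),(((OTU37,OTU43),OTU32),(((((OTU8,OTU17),OTU46),OTU24),OTU71),OTU29))),(OTU19,((OTU52,OTU65),OTU61))).
From OTU46 up to that node: 7 branches. From OTU52 up to the same node: 4 branches. Total: 7 + 4 = 11.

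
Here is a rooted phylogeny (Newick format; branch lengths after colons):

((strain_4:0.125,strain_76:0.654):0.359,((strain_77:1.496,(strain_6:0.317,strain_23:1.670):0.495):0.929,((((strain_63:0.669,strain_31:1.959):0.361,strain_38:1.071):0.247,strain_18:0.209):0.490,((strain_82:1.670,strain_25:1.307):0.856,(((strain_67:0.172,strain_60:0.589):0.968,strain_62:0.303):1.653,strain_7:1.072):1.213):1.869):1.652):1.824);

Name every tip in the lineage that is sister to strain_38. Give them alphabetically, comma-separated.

strain_38 attaches to the tree at the node subtending ((strain_63,strain_31),strain_38).
The other lineage descending from that same node — the sister group — is (strain_63,strain_31); its 2 tips in alphabetical order are the answer.

strain_31, strain_63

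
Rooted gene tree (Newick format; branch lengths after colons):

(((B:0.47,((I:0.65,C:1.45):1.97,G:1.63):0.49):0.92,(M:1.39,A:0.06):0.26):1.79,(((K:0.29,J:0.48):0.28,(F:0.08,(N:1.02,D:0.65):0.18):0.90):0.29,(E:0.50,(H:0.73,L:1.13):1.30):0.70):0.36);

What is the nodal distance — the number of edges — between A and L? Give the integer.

7

The MRCA of A and L is the root of the tree.
From A up to that node: 3 branches. From L up to the same node: 4 branches. Total: 3 + 4 = 7.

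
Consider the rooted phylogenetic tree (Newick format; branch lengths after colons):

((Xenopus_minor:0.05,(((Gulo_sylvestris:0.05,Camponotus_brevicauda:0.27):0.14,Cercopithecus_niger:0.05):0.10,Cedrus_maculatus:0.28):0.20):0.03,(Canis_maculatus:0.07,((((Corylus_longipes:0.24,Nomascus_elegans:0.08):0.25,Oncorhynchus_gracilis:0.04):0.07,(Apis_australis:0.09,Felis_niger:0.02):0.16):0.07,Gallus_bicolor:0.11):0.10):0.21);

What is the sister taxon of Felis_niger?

Apis_australis

Felis_niger attaches to the tree at the node subtending (Apis_australis,Felis_niger).
The other lineage descending from that same node — the sister group — is the single tip Apis_australis.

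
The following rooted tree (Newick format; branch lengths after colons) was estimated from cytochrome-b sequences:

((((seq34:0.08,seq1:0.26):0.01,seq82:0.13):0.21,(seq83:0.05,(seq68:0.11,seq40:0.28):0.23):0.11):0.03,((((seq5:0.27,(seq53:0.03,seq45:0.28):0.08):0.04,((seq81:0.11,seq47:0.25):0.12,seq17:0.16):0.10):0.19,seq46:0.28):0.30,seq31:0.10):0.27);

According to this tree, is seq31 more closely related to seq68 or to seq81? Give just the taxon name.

The MRCA of seq31 and seq81 subtends ((((seq5,(seq53,seq45)),((seq81,seq47),seq17)),seq46),seq31) (8 taxa).
The MRCA of seq31 and seq68 is the root, subtending the entire tree (14 taxa).
The first is nested inside the second, so seq31 shares a more recent common ancestor with seq81.

seq81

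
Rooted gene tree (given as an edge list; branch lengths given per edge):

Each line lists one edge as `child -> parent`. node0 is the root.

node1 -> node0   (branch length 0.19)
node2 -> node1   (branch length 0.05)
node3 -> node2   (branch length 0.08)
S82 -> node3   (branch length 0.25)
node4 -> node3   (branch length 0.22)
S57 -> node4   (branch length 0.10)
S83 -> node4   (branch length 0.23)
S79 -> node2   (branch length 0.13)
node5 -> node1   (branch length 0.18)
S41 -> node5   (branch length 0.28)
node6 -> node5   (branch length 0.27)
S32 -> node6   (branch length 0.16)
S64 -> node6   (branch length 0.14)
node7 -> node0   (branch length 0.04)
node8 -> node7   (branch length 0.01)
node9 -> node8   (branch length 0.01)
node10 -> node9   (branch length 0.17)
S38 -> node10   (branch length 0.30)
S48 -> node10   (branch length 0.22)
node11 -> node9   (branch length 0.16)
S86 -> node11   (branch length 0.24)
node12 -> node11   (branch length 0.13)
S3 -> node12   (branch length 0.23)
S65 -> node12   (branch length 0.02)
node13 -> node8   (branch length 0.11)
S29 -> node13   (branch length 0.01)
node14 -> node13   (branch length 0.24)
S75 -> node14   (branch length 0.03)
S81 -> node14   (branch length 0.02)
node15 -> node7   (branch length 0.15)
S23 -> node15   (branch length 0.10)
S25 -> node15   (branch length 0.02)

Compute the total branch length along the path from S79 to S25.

The path runs S79 → … → MRCA → … → S25; the MRCA is the root of the tree.
Branch lengths along that path: 0.13 + 0.05 + 0.19 + 0.04 + 0.15 + 0.02 = 0.58.

0.58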